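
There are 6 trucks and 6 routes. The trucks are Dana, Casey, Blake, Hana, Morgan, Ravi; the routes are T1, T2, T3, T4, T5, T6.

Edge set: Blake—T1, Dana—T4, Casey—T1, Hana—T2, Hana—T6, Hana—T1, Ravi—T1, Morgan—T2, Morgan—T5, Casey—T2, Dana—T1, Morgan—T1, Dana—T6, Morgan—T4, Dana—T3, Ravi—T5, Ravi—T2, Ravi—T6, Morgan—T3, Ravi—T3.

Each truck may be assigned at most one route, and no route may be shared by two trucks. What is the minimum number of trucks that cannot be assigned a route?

For example, pair Dana–T3, Casey–T2, Blake–T1, Hana–T6, Morgan–T4, Ravi–T5.
This saturates every truck, so 6 is the maximum.
That matches 6 of the 6, leaving 0 unmatched; no matching can do better.

0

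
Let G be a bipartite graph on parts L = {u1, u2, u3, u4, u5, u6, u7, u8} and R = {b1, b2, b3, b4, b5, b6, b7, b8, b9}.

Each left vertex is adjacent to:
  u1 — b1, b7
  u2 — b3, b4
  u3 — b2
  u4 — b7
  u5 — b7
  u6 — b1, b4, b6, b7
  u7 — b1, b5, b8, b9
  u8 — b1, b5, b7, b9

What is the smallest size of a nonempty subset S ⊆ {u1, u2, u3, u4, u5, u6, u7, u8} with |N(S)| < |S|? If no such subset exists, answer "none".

Take S = {u4, u5}. Its neighbourhood is {b7}, so |N(S)| = 1 < |S| = 2.
No single vertex violates Hall's condition since each has at least one neighbour, so 2 is the minimum.

2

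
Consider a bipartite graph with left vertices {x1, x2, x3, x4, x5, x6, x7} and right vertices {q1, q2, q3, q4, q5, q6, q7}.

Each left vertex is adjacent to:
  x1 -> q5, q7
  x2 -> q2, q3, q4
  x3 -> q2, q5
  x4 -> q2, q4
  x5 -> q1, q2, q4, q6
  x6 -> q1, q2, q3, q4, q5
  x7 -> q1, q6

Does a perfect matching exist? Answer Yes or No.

Yes

For example, pair x1–q7, x2–q3, x3–q5, x4–q4, x5–q2, x6–q1, x7–q6.
All 7 left vertices are covered.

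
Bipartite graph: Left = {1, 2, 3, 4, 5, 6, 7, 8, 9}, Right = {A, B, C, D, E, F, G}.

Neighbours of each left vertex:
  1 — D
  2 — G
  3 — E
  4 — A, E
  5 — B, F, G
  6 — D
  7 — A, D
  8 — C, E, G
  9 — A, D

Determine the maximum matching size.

6

A valid assignment of size 6: 1-D, 2-G, 3-E, 4-A, 5-B, 8-C.
The set {1, 3, 4, 6, 7, 9} has only 3 neighbours ({A, D, E}), so by Hall's theorem at most 6 of the 9 left vertices can be matched.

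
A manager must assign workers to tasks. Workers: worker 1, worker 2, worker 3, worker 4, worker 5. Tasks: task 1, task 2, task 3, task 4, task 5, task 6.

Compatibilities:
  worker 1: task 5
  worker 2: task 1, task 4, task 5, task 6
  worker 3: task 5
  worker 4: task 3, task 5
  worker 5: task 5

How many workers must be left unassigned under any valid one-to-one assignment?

For example, pair worker 1→task 5, worker 2→task 6, worker 4→task 3.
The set {worker 1, worker 3, worker 5} has only 1 neighbour ({task 5}), so by Hall's theorem at most 3 of the 5 workers can be matched.
That matches 3 of the 5, leaving 2 unmatched; no matching can do better.

2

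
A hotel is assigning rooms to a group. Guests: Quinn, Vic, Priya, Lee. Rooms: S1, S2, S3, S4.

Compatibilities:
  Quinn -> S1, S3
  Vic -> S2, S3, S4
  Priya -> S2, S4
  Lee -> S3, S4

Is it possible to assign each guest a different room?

For example, pair Quinn–S1, Vic–S3, Priya–S2, Lee–S4.
Every guest is matched, so this is a perfect matching.

Yes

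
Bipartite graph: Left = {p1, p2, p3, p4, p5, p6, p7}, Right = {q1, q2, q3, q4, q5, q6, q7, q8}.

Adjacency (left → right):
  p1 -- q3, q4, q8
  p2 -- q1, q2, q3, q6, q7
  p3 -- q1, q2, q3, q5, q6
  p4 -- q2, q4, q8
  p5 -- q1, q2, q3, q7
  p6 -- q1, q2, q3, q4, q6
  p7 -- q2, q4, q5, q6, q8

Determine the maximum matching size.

7

One maximum matching: p1-q8, p2-q1, p3-q3, p4-q2, p5-q7, p6-q4, p7-q6.
All 7 left vertices are matched, so no larger matching exists.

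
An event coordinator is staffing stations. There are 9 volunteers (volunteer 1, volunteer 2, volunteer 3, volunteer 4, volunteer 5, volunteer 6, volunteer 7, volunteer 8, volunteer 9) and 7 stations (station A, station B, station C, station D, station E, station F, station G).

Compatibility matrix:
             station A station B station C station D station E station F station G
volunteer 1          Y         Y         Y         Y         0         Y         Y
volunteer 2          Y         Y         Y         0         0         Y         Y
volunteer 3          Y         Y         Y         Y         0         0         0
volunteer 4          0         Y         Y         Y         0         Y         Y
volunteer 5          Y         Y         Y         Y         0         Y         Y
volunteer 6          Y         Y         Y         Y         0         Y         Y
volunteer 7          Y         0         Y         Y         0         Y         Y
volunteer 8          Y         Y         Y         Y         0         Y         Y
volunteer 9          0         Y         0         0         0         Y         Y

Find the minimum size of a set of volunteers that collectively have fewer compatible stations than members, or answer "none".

Take S = {volunteer 1, volunteer 2, volunteer 3, volunteer 4, volunteer 5, volunteer 6, volunteer 7}. Its neighbourhood is {station A, station B, station C, station D, station F, station G}, so |N(S)| = 6 < |S| = 7.
Every subset of size less than 7 has at least as many neighbours as members, so 7 is the minimum.

7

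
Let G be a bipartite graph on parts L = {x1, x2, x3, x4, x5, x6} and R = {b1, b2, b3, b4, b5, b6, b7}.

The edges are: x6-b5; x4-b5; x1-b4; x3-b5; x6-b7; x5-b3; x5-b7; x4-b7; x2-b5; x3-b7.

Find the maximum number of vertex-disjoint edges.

A valid assignment of size 4: x1–b4, x2–b5, x3–b7, x5–b3.
The set {x2, x3, x4, x6} has only 2 neighbours ({b5, b7}), so by Hall's theorem at most 4 of the 6 left vertices can be matched.

4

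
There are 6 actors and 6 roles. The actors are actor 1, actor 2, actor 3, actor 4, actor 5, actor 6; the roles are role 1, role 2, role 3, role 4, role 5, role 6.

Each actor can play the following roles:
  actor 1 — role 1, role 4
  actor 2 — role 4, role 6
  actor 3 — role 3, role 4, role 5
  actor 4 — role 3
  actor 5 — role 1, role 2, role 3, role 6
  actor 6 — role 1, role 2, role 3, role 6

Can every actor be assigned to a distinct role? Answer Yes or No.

A valid assignment of size 6: actor 1–role 4, actor 2–role 6, actor 3–role 5, actor 4–role 3, actor 5–role 2, actor 6–role 1.
All 6 actors are covered.

Yes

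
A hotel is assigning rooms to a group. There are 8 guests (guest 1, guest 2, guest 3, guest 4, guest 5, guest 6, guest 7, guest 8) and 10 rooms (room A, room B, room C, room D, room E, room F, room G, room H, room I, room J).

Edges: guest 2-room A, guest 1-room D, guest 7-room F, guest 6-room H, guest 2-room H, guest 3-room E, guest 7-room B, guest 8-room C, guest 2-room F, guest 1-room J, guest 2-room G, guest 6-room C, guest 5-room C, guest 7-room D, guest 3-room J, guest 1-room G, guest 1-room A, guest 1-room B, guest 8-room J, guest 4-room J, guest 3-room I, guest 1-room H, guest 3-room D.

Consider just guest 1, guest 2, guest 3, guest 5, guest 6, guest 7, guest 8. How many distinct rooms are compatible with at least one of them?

The union of neighbours of {guest 1, guest 2, guest 3, guest 5, guest 6, guest 7, guest 8} is {room A, room B, room C, room D, room E, room F, room G, room H, room I, room J}, which has 10 elements.
Since |N(S)| = 10 ≥ |S| = 7, Hall's condition holds for this subset.

10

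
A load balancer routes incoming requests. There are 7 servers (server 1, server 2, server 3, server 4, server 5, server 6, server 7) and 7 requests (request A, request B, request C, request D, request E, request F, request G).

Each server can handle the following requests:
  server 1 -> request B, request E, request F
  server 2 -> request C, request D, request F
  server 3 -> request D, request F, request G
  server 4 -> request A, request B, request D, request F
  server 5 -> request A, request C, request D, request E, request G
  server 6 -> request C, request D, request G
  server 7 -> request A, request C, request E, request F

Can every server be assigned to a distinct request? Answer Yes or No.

One maximum matching: server 1–request B, server 2–request D, server 3–request G, server 4–request A, server 5–request E, server 6–request C, server 7–request F.
Every server is matched, so this is a perfect matching.

Yes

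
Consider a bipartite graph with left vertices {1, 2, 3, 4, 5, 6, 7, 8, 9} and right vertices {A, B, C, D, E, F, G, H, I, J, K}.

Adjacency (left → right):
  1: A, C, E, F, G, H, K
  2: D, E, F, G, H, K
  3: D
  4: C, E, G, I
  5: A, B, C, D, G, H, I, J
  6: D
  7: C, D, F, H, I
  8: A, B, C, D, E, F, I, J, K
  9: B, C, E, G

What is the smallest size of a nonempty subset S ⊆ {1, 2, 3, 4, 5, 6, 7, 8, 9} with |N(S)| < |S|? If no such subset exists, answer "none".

2

Take S = {3, 6}. Its neighbourhood is {D}, so |N(S)| = 1 < |S| = 2.
No single vertex violates Hall's condition since each has at least one neighbour, so 2 is the minimum.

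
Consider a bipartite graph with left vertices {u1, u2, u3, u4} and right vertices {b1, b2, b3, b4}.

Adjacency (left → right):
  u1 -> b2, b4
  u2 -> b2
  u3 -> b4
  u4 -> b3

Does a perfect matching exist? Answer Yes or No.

The set {u1, u2, u3} has only 2 neighbours ({b2, b4}), so by Hall's theorem at most 3 of the 4 left vertices can be matched.
Hence no matching covers every left vertex.

No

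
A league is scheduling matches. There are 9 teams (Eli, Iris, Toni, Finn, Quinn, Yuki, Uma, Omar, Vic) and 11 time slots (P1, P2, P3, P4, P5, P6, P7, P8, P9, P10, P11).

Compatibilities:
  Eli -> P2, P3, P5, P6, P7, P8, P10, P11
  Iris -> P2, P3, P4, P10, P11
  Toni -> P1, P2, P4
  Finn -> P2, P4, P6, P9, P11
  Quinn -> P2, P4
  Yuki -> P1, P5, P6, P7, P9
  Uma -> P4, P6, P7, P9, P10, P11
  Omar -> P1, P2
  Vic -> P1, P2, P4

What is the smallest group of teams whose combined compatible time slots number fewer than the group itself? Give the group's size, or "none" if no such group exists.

4

Take S = {Toni, Quinn, Omar, Vic}. Its neighbourhood is {P1, P2, P4}, so |N(S)| = 3 < |S| = 4.
Every subset of size less than 4 has at least as many neighbours as members, so 4 is the minimum.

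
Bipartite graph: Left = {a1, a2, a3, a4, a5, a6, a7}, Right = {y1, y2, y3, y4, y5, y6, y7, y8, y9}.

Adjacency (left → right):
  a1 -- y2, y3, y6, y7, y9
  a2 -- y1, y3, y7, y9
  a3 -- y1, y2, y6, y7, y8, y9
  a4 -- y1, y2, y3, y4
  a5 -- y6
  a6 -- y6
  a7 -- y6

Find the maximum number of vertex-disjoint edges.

5

One maximum matching: a1–y7, a2–y1, a3–y9, a4–y3, a5–y6.
The set {a5, a6, a7} has only 1 neighbour ({y6}), so by Hall's theorem at most 5 of the 7 left vertices can be matched.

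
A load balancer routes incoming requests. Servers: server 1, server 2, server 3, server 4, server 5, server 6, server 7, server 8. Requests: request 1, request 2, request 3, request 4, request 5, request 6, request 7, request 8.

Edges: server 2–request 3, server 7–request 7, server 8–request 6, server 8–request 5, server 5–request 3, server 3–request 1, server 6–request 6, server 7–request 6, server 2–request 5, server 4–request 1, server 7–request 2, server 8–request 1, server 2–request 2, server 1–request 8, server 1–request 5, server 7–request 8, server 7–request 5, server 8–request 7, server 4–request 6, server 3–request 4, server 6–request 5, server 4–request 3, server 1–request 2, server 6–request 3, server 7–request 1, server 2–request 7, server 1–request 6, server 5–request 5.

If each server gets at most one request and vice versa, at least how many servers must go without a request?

A valid assignment of size 8: server 1-request 8, server 2-request 2, server 3-request 4, server 4-request 1, server 5-request 3, server 6-request 5, server 7-request 6, server 8-request 7.
All 8 servers are matched, so no larger matching exists.
That matches 8 of the 8, leaving 0 unmatched; no matching can do better.

0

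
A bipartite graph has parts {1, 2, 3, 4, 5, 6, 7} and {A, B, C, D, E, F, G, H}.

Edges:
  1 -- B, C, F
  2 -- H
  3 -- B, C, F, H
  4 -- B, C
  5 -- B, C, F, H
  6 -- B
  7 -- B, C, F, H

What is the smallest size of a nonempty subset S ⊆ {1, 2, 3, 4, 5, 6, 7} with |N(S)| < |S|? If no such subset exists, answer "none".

Take S = {1, 2, 3, 4, 5}. Its neighbourhood is {B, C, F, H}, so |N(S)| = 4 < |S| = 5.
Every subset of size less than 5 has at least as many neighbours as members, so 5 is the minimum.

5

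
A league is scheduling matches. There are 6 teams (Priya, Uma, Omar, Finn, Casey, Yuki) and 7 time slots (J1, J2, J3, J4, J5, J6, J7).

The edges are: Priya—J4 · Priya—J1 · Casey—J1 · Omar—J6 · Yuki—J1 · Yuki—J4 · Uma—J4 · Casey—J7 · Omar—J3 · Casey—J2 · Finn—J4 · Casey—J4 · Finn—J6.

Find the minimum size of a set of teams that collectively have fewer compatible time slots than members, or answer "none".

3

Take S = {Priya, Uma, Yuki}. Its neighbourhood is {J1, J4}, so |N(S)| = 2 < |S| = 3.
Every subset of size less than 3 has at least as many neighbours as members, so 3 is the minimum.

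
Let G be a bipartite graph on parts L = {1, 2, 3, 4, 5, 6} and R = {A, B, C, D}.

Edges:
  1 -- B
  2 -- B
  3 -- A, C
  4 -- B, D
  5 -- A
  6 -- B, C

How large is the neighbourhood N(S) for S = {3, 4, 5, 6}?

The union of neighbours of {3, 4, 5, 6} is {A, B, C, D}, which has 4 elements.
Since |N(S)| = 4 ≥ |S| = 4, Hall's condition holds for this subset.

4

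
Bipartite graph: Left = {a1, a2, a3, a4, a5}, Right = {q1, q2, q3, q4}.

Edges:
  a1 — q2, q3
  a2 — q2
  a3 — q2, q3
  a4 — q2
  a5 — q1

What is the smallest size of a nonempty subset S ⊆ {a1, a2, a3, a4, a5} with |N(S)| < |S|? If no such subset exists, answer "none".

2

Take S = {a2, a4}. Its neighbourhood is {q2}, so |N(S)| = 1 < |S| = 2.
No single vertex violates Hall's condition since each has at least one neighbour, so 2 is the minimum.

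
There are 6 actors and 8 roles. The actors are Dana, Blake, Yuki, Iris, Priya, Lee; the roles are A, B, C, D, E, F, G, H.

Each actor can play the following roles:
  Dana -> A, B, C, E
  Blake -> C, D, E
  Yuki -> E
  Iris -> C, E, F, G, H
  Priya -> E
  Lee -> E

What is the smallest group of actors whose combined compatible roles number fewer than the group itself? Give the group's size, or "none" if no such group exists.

2

Take S = {Yuki, Priya}. Its neighbourhood is {E}, so |N(S)| = 1 < |S| = 2.
No single vertex violates Hall's condition since each has at least one neighbour, so 2 is the minimum.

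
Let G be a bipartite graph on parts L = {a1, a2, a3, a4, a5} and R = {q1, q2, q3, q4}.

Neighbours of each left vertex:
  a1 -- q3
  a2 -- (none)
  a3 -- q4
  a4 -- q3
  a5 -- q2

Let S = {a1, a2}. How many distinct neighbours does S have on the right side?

The union of neighbours of {a1, a2} is {q3}, which has 1 element.
Since |N(S)| = 1 < |S| = 2, Hall's condition fails for this subset.

1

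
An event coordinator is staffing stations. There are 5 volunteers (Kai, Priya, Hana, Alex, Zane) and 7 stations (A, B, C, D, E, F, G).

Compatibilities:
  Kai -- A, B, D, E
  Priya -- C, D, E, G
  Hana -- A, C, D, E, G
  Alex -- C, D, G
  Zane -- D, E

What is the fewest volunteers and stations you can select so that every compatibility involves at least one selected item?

5

A maximum matching has 5 edges (e.g. Kai–B, Priya–C, Hana–A, Alex–G, Zane–E).
By König's theorem the minimum vertex cover has the same size. One such cover is {Kai, Priya, Hana, Alex, Zane}.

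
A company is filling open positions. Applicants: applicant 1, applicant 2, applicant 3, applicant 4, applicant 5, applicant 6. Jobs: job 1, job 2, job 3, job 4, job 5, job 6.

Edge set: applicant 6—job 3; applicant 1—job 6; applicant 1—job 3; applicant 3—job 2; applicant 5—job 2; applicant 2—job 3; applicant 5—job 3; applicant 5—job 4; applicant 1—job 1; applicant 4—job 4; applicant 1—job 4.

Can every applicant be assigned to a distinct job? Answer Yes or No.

No

The set {applicant 2, applicant 3, applicant 4, applicant 5, applicant 6} has only 3 neighbours ({job 2, job 3, job 4}), so by Hall's theorem at most 4 of the 6 applicants can be matched.
Hence no matching covers every applicant.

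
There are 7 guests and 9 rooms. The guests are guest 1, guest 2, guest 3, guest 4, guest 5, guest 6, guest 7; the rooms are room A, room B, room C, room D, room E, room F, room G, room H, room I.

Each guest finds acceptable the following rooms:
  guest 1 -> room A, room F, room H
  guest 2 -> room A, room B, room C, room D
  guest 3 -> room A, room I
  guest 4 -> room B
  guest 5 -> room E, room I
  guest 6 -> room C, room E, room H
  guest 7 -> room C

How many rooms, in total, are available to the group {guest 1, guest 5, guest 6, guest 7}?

The union of neighbours of {guest 1, guest 5, guest 6, guest 7} is {room A, room C, room E, room F, room H, room I}, which has 6 elements.
Since |N(S)| = 6 ≥ |S| = 4, Hall's condition holds for this subset.

6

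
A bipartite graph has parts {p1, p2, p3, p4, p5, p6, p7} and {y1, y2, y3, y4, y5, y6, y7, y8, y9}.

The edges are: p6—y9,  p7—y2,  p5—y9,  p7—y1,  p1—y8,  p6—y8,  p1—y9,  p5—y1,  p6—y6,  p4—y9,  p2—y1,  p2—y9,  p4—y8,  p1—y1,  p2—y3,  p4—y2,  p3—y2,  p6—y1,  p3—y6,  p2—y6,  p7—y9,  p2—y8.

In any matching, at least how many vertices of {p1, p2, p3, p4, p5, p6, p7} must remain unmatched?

1

One maximum matching: p1–y8, p2–y3, p3–y6, p4–y2, p5–y9, p6–y1.
The set {p1, p3, p4, p5, p6, p7} has only 5 neighbours ({y1, y2, y6, y8, y9}), so by Hall's theorem at most 6 of the 7 left vertices can be matched.
That matches 6 of the 7, leaving 1 unmatched; no matching can do better.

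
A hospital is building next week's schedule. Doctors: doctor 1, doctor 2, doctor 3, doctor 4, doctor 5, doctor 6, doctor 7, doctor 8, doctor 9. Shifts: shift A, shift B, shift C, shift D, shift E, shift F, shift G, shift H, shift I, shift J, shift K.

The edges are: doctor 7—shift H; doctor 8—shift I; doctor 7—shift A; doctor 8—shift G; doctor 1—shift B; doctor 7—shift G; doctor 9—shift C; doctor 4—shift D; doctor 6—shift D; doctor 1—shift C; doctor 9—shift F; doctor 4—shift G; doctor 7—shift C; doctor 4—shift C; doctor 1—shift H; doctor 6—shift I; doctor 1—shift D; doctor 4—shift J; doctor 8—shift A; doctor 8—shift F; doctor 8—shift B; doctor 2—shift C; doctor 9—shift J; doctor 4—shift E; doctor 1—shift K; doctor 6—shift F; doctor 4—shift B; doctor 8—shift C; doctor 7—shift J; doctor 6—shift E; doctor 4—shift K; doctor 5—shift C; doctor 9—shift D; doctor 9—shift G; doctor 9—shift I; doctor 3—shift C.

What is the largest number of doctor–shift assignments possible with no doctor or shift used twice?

For example, pair doctor 1–shift B, doctor 2–shift C, doctor 4–shift D, doctor 6–shift E, doctor 7–shift J, doctor 8–shift A, doctor 9–shift G.
The set {doctor 2, doctor 3, doctor 5} has only 1 neighbour ({shift C}), so by Hall's theorem at most 7 of the 9 doctors can be matched.

7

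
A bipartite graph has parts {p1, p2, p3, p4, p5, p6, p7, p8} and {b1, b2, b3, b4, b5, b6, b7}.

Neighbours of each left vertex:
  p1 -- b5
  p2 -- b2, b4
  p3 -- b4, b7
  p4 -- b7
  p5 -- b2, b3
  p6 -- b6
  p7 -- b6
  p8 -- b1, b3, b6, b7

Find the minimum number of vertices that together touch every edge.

The 7 edges p1–b5, p2–b2, p3–b4, p4–b7, p5–b3, p6–b6, p8–b1 form a matching, so any vertex cover needs at least 7 vertices (one per matched edge).
Conversely {p1, p2, p3, p4, p5, p8, b6} meets every edge and has exactly 7 vertices, so 7 is optimal.

7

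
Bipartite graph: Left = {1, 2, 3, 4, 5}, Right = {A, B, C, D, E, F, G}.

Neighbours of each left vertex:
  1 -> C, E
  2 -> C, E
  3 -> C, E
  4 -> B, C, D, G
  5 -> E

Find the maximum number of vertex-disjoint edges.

For example, pair 1–C, 2–E, 4–B.
The set {1, 2, 3, 5} has only 2 neighbours ({C, E}), so by Hall's theorem at most 3 of the 5 left vertices can be matched.

3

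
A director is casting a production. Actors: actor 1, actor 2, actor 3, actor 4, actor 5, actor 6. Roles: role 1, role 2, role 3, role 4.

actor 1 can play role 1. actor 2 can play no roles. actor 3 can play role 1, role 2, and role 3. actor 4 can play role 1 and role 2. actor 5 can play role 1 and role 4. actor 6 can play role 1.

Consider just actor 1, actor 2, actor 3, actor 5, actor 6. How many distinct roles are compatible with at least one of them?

The union of neighbours of {actor 1, actor 2, actor 3, actor 5, actor 6} is {role 1, role 2, role 3, role 4}, which has 4 elements.
Since |N(S)| = 4 < |S| = 5, Hall's condition fails for this subset.

4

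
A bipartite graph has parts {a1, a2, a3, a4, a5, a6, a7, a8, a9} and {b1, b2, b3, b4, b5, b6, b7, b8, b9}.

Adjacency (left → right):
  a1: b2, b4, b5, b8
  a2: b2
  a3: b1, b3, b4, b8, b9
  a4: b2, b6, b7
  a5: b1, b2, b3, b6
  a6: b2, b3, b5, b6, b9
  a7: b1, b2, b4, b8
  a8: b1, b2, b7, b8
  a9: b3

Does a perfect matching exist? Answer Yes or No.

A valid assignment of size 9: a1→b8, a2→b2, a3→b9, a4→b7, a5→b6, a6→b5, a7→b4, a8→b1, a9→b3.
Every left vertex is matched, so this is a perfect matching.

Yes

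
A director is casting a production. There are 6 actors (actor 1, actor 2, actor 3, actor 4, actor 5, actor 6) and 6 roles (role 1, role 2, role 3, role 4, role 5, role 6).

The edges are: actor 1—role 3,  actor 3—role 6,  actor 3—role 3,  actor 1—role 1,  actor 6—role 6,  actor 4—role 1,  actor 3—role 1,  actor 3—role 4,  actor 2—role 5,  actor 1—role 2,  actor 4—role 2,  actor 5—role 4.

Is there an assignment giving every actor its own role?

One maximum matching: actor 1-role 1, actor 2-role 5, actor 3-role 3, actor 4-role 2, actor 5-role 4, actor 6-role 6.
All 6 actors are covered.

Yes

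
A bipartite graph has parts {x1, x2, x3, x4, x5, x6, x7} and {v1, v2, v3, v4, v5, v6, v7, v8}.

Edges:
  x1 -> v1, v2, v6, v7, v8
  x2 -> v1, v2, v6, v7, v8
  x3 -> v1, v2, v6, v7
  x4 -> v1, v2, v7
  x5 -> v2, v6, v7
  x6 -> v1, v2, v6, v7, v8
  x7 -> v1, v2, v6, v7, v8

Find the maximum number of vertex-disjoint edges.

5

One maximum matching: x1–v6, x2–v8, x3–v1, x4–v7, x5–v2.
The set {x1, x2, x3, x4, x5, x6, x7} has only 5 neighbours ({v1, v2, v6, v7, v8}), so by Hall's theorem at most 5 of the 7 left vertices can be matched.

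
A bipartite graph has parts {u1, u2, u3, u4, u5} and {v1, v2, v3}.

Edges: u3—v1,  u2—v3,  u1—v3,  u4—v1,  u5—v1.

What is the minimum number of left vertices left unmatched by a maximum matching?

3

One maximum matching: u1–v3, u3–v1.
The set {u1, u2, u3, u4, u5} has only 2 neighbours ({v1, v3}), so by Hall's theorem at most 2 of the 5 left vertices can be matched.
That matches 2 of the 5, leaving 3 unmatched; no matching can do better.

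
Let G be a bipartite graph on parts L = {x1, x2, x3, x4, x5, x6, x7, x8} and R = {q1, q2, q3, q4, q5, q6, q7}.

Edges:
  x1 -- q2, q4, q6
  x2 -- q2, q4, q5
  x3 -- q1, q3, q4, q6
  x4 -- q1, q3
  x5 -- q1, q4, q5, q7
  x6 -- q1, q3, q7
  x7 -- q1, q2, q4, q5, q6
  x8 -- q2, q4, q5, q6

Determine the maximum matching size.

A valid assignment of size 7: x1→q2, x2→q5, x3→q4, x4→q1, x5→q7, x6→q3, x7→q6.
The set {x1, x2, x3, x4, x5, x6, x7, x8} has only 7 neighbours ({q1, q2, q3, q4, q5, q6, q7}), so by Hall's theorem at most 7 of the 8 left vertices can be matched.

7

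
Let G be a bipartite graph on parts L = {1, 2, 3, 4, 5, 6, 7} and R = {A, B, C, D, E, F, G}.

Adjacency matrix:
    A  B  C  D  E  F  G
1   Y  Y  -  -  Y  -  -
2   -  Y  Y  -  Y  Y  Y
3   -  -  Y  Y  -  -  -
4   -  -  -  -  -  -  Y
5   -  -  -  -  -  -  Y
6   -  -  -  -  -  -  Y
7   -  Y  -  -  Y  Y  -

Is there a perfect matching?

No

The set {4, 5, 6} has only 1 neighbour ({G}), so by Hall's theorem at most 5 of the 7 left vertices can be matched.
Hence no matching covers every left vertex.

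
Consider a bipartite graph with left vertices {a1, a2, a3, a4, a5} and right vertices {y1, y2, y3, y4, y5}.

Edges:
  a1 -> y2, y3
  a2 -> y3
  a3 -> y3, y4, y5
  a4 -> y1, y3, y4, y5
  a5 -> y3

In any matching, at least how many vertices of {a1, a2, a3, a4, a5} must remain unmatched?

1

For example, pair a1-y2, a2-y3, a3-y4, a4-y1.
The set {a2, a5} has only 1 neighbour ({y3}), so by Hall's theorem at most 4 of the 5 left vertices can be matched.
That matches 4 of the 5, leaving 1 unmatched; no matching can do better.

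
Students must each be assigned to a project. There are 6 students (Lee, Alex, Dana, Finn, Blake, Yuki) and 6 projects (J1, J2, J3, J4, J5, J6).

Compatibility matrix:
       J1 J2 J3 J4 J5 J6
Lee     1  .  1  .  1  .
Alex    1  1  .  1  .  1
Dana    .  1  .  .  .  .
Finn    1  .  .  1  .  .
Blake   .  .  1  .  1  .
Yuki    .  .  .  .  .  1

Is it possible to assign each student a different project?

A valid assignment of size 6: Lee→J5, Alex→J1, Dana→J2, Finn→J4, Blake→J3, Yuki→J6.
All 6 students are covered.

Yes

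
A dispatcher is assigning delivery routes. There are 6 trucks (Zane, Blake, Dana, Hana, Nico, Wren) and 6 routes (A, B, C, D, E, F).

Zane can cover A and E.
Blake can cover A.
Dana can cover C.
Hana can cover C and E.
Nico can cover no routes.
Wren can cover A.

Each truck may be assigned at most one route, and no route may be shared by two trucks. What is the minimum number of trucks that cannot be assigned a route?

One maximum matching: Zane→E, Blake→A, Dana→C.
The set {Zane, Blake, Dana, Hana, Nico, Wren} has only 3 neighbours ({A, C, E}), so by Hall's theorem at most 3 of the 6 trucks can be matched.
That matches 3 of the 6, leaving 3 unmatched; no matching can do better.

3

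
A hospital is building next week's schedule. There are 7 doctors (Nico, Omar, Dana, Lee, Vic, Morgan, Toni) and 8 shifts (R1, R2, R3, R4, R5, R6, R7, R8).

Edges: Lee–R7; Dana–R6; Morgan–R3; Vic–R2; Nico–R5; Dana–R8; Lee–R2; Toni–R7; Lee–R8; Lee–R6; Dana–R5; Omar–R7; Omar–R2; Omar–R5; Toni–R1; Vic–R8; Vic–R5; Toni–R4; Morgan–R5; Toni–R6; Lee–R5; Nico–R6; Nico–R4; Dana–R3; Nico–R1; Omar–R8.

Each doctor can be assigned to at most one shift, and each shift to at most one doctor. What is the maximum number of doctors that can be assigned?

7

A valid assignment of size 7: Nico→R4, Omar→R5, Dana→R8, Lee→R6, Vic→R2, Morgan→R3, Toni→R7.
All 7 doctors are matched, so no larger matching exists.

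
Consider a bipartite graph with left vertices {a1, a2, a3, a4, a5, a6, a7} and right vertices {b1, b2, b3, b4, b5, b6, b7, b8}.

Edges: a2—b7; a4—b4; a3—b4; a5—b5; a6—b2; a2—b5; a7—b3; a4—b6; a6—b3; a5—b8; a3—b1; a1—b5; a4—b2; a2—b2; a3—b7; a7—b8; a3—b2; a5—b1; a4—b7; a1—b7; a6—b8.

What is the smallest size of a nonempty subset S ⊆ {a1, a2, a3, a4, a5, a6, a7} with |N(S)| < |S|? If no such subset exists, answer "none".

none

A matching saturating every left vertex exists, for instance a1→b7, a2→b2, a3→b4, a4→b6, a5→b5, a6→b8, a7→b3.
By Hall's marriage theorem, this means |N(S)| ≥ |S| for every subset S, so no violating subset exists.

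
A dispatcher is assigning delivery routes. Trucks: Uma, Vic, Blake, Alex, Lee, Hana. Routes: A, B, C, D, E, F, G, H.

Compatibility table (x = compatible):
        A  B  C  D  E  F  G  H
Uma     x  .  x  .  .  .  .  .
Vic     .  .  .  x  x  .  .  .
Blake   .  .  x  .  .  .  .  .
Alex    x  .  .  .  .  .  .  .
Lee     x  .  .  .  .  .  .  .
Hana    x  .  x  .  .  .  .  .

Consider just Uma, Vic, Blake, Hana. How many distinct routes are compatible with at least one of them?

The union of neighbours of {Uma, Vic, Blake, Hana} is {A, C, D, E}, which has 4 elements.
Since |N(S)| = 4 ≥ |S| = 4, Hall's condition holds for this subset.

4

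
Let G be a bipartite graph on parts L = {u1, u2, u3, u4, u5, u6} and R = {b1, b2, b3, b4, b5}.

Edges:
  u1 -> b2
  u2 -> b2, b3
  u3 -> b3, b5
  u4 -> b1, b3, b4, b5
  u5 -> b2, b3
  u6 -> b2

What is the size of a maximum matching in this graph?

A valid assignment of size 4: u1-b2, u2-b3, u3-b5, u4-b4.
The set {u1, u2, u5, u6} has only 2 neighbours ({b2, b3}), so by Hall's theorem at most 4 of the 6 left vertices can be matched.

4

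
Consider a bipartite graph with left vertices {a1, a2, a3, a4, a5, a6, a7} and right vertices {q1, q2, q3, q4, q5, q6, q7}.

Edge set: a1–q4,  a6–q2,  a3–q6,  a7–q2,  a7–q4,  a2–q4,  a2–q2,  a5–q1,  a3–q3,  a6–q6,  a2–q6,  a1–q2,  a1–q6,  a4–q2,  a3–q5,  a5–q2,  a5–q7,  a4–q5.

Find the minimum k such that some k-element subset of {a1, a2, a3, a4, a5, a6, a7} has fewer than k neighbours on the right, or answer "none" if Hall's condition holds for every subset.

Take S = {a1, a2, a6, a7}. Its neighbourhood is {q2, q4, q6}, so |N(S)| = 3 < |S| = 4.
Every subset of size less than 4 has at least as many neighbours as members, so 4 is the minimum.

4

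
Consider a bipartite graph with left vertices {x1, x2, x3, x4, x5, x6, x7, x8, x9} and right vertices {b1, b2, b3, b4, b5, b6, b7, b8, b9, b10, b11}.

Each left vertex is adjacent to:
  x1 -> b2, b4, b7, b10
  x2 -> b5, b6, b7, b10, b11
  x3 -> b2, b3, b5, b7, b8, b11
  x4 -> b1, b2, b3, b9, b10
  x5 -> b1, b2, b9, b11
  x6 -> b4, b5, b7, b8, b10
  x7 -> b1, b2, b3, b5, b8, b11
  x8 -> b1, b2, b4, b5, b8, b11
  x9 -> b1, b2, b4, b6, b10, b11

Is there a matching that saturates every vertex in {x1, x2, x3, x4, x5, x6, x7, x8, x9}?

A valid assignment of size 9: x1-b2, x2-b6, x3-b7, x4-b10, x5-b11, x6-b4, x7-b8, x8-b5, x9-b1.
Every left vertex is matched, so this matching saturates all of them.

Yes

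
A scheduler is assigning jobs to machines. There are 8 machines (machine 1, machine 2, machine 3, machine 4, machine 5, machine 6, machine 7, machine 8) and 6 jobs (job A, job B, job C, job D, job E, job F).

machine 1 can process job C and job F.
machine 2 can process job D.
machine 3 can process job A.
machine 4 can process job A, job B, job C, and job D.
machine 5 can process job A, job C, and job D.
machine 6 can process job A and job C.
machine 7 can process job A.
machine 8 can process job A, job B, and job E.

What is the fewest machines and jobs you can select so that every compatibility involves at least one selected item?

6

{machine 1, machine 4, machine 8, job A, job C, job D} is a vertex cover of size 6: every edge has an endpoint in this set.
No smaller cover exists because machine 1–job F, machine 2–job D, machine 3–job A, machine 4–job B, machine 5–job C, machine 8–job E is a matching of size 6, and a cover must include an endpoint of each of these disjoint edges (König's theorem).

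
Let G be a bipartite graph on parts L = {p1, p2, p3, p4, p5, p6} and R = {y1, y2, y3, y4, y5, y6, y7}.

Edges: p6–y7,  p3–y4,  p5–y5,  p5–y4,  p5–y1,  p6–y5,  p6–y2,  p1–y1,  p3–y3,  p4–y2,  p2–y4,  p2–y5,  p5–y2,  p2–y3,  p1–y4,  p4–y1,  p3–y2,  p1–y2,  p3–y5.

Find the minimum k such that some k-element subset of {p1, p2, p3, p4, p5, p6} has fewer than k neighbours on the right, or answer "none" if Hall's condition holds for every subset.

A matching saturating every left vertex exists, for instance p1→y4, p2→y3, p3→y5, p4→y2, p5→y1, p6→y7.
By Hall's marriage theorem, this means |N(S)| ≥ |S| for every subset S, so no violating subset exists.

none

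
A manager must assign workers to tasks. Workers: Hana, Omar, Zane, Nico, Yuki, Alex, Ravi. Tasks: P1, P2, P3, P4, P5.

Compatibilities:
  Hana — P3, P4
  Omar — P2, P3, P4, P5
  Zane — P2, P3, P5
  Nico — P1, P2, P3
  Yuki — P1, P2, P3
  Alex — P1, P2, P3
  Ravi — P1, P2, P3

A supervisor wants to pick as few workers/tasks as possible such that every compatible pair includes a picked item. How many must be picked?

The 5 edges Hana–P4, Omar–P5, Zane–P2, Nico–P3, Yuki–P1 form a matching, so any vertex cover needs at least 5 vertices (one per matched edge).
Conversely {P1, P2, P3, P4, P5} meets every edge and has exactly 5 vertices, so 5 is optimal.

5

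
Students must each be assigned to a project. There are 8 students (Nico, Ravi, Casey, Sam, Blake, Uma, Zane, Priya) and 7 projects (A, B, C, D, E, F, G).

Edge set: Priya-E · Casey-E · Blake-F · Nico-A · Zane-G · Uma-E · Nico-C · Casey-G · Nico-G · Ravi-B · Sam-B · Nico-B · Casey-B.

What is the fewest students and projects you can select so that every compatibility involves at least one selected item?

5

A maximum matching has 5 edges (e.g. Nico–C, Ravi–B, Casey–G, Blake–F, Uma–E).
By König's theorem the minimum vertex cover has the same size. One such cover is {Nico, Blake, B, E, G}.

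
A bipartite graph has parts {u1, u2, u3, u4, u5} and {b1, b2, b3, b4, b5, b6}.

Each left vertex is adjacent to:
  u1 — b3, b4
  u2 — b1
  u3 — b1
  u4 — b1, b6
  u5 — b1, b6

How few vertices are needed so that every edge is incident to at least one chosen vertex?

3

{u1, b1, b6} is a vertex cover of size 3: every edge has an endpoint in this set.
No smaller cover exists because u1–b3, u2–b1, u4–b6 is a matching of size 3, and a cover must include an endpoint of each of these disjoint edges (König's theorem).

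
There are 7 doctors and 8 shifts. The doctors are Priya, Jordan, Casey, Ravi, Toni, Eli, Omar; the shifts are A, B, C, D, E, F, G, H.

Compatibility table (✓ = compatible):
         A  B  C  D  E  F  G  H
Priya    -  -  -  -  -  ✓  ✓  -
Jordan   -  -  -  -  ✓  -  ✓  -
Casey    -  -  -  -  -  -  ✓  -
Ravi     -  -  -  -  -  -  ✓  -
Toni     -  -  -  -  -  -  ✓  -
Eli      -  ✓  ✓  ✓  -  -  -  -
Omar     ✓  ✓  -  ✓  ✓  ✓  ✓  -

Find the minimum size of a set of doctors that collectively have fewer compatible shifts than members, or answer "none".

2

Take S = {Casey, Ravi}. Its neighbourhood is {G}, so |N(S)| = 1 < |S| = 2.
No single vertex violates Hall's condition since each has at least one neighbour, so 2 is the minimum.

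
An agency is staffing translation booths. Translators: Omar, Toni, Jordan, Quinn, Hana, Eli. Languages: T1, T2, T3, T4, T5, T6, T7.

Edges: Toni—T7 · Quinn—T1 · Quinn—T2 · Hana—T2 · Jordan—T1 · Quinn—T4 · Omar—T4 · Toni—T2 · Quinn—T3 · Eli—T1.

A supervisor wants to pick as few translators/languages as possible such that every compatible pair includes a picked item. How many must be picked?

5

The 5 edges Omar–T4, Toni–T7, Jordan–T1, Quinn–T3, Hana–T2 form a matching, so any vertex cover needs at least 5 vertices (one per matched edge).
Conversely {Omar, Toni, Quinn, Hana, T1} meets every edge and has exactly 5 vertices, so 5 is optimal.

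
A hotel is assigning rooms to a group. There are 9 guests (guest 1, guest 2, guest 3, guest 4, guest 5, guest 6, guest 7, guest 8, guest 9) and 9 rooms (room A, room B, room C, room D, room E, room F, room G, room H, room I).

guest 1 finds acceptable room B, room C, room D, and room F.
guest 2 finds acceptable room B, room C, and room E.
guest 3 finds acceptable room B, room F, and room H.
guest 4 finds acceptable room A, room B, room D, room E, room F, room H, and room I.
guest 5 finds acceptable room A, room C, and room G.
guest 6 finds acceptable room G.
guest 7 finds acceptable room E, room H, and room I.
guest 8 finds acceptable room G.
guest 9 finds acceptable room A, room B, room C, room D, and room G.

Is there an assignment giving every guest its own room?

The set {guest 6, guest 8} has only 1 neighbour ({room G}), so by Hall's theorem at most 8 of the 9 guests can be matched.
Hence no matching covers every guest.

No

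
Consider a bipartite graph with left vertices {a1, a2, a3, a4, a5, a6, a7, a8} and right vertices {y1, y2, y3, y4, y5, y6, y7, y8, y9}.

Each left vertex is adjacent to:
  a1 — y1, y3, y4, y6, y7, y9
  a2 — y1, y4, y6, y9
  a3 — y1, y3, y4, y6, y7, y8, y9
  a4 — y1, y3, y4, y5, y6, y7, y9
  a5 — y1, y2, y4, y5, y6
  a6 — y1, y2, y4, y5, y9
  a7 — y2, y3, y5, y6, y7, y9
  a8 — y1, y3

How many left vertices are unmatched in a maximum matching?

0

One maximum matching: a1-y7, a2-y1, a3-y8, a4-y9, a5-y2, a6-y4, a7-y6, a8-y3.
All 8 left vertices are matched, so no larger matching exists.
That matches 8 of the 8, leaving 0 unmatched; no matching can do better.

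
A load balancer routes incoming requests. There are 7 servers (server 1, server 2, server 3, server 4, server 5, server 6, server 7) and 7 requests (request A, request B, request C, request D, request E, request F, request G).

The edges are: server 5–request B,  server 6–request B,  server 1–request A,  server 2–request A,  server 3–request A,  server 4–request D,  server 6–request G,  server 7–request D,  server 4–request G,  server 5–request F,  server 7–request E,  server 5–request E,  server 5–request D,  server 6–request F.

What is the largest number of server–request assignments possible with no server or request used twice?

For example, pair server 1-request A, server 4-request G, server 5-request D, server 6-request F, server 7-request E.
The set {server 1, server 2, server 3} has only 1 neighbour ({request A}), so by Hall's theorem at most 5 of the 7 servers can be matched.

5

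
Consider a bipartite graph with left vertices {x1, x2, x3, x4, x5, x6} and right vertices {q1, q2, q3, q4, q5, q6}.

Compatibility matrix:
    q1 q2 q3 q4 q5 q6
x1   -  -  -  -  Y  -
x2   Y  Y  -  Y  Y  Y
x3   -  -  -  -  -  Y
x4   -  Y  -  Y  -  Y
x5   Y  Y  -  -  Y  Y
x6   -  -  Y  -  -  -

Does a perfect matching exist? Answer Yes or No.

For example, pair x1-q5, x2-q1, x3-q6, x4-q4, x5-q2, x6-q3.
All 6 left vertices are covered.

Yes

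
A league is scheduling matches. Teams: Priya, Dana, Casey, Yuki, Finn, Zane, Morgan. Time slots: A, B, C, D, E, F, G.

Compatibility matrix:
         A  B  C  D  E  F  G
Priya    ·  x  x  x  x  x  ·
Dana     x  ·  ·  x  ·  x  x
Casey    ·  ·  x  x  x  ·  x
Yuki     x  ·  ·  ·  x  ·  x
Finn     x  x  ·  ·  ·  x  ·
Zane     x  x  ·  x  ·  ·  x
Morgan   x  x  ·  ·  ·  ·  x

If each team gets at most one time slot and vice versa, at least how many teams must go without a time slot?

0

A valid assignment of size 7: Priya–F, Dana–D, Casey–C, Yuki–E, Finn–A, Zane–G, Morgan–B.
All 7 teams are matched, so no larger matching exists.
That matches 7 of the 7, leaving 0 unmatched; no matching can do better.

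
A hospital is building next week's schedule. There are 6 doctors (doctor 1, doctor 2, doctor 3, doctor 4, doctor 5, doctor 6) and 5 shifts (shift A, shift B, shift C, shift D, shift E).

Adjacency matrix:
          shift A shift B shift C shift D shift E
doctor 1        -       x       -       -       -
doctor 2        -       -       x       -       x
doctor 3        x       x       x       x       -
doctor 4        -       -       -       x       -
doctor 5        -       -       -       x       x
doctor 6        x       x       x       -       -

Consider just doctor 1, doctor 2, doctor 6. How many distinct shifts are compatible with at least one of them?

4

The union of neighbours of {doctor 1, doctor 2, doctor 6} is {shift A, shift B, shift C, shift E}, which has 4 elements.
Since |N(S)| = 4 ≥ |S| = 3, Hall's condition holds for this subset.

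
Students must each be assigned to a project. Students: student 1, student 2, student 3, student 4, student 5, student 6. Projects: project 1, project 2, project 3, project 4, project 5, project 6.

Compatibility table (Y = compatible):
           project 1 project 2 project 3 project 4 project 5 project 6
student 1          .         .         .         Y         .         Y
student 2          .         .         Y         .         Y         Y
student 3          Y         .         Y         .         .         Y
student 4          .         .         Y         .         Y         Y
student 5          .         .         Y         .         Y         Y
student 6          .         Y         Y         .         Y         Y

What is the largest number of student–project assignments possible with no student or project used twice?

6

One maximum matching: student 1-project 4, student 2-project 6, student 3-project 1, student 4-project 5, student 5-project 3, student 6-project 2.
All 6 students are matched, so no larger matching exists.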